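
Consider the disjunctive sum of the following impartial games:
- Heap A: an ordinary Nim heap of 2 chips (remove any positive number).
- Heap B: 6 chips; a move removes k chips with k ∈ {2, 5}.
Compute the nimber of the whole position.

3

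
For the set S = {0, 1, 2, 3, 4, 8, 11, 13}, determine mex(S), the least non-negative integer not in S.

The values 0, 1, 2, 3, 4 are all present; 5 is the first non-negative integer missing from the set.

5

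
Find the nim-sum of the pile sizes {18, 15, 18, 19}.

Compute the nim-sum pairwise:
18 ⊕ 15 = 29
29 ⊕ 18 = 15
15 ⊕ 19 = 28

28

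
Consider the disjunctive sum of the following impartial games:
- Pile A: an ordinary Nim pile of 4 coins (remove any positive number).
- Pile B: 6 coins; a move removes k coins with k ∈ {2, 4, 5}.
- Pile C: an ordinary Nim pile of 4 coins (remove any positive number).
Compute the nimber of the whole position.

3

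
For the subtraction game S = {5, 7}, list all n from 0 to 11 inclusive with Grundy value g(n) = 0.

0, 1, 2, 3, 4

Grundy values for subtraction set {5, 7}:
g(0) = mex{} = 0
g(1) = mex{} = 0
g(2) = mex{} = 0
g(3) = mex{} = 0
g(4) = mex{} = 0
g(5) = mex{0} = 1
g(6) = mex{0} = 1
g(7) = mex{0} = 1
g(8) = mex{0} = 1
g(9) = mex{0} = 1
g(10) = mex{0,1} = 2
g(11) = mex{0,1} = 2
The P-positions (g = 0) in 0..11 are 0, 1, 2, 3, 4.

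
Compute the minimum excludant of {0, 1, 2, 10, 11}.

3

The values 0, 1, 2 are all present; 3 is the first non-negative integer missing from the set.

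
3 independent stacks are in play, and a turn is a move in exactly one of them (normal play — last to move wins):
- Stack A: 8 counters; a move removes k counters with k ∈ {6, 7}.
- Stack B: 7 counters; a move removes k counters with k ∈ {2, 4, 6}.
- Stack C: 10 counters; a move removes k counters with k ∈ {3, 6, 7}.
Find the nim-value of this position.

Grundy values for stack A (subtraction set {6, 7}):
k:     0  1  2  3  4  5  6  7  8
g(k):  0  0  0  0  0  0  1  1  1
So g(8) = 1.
Grundy values for stack B (subtraction set {2, 4, 6}):
k:     0  1  2  3  4  5  6  7
g(k):  0  0  1  1  2  2  3  3
So g(7) = 3.
For stack C, compute g(0), g(1), … with moves {3, 6, 7}:
k:     0  1  2  3  4  5  6  7  8  9 10
g(k):  0  0  0  1  1  1  2  2  2  3  0
So g(10) = 0.
By the Sprague-Grundy theorem, the Grundy value of a sum of independent games is the XOR of the component values.
Combined value = 1 XOR 3 XOR 0 = 2.

2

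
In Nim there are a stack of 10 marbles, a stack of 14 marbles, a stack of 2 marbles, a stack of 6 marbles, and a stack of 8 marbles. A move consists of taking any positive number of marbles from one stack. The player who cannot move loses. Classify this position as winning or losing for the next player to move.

Winning position

Write each in binary and XOR column by column:
  1010  (10)
  1110  (14)
  0010  (2)
  0110  (6)
  1000  (8)
  ----
  1000  (8)
The nim-sum is 8 ≠ 0, so this is an N-position: the player to move can win.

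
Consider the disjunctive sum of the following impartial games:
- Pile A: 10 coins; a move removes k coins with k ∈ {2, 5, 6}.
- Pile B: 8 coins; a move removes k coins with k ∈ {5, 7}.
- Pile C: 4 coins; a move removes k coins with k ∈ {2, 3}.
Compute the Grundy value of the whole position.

2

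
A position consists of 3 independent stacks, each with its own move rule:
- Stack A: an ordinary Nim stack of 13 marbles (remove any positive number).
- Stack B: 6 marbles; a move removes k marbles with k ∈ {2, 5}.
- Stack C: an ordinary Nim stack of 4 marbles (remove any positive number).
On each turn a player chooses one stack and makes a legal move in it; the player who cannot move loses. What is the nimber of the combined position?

8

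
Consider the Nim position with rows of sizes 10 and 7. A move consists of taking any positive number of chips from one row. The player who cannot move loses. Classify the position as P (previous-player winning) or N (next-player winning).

N-position

Compute the nim-sum pairwise:
10 ^ 7 = 13
The nim-sum is 13 ≠ 0, so this is an N-position: the player to move can win.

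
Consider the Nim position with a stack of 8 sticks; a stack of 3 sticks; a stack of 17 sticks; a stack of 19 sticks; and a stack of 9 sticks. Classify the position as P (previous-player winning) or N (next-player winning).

Nim-sum: 8 XOR 3 XOR 17 XOR 19 XOR 9 = 0.
The nim-sum is 0, so this is a P-position: the player to move is in a losing position under optimal play.

P-position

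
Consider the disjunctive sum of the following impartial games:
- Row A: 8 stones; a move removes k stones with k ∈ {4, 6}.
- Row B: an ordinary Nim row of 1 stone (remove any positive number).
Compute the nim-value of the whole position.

Grundy values for row A (subtraction set {4, 6}):
g(0) = mex{} = 0
g(1) = mex{} = 0
g(2) = mex{} = 0
g(3) = mex{} = 0
g(4) = mex{0} = 1
g(5) = mex{0} = 1
g(6) = mex{0} = 1
g(7) = mex{0} = 1
g(8) = mex{0,1} = 2
So g(8) = 2.
Row B is a plain Nim row of size 1, so its Grundy value is 1.
By the Sprague-Grundy theorem, the Grundy value of a sum of independent games is the XOR of the component values.
Combined value = 2 ⊕ 1 = 3.

3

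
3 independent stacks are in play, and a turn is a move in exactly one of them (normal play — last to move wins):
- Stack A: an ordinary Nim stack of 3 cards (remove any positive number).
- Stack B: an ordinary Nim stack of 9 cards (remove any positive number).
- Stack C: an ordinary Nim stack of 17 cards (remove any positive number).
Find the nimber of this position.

27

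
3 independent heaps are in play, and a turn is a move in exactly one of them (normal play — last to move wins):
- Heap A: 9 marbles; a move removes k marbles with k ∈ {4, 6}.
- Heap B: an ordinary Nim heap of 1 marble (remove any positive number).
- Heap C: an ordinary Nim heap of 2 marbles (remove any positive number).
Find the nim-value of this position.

1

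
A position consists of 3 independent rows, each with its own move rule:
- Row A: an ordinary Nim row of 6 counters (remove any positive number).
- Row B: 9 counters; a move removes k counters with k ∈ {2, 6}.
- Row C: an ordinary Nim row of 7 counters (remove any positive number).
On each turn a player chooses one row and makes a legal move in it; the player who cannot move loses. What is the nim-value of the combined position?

1

Row A is a plain Nim row of size 6, so its Grundy value is 6.
Build the Grundy sequence for row B with g(k) = mex{g(k−s) : s ∈ {2, 6}, s ≤ k}:
k:     0  1  2  3  4  5  6  7  8  9
g(k):  0  0  1  1  0  0  1  1  0  0
So g(9) = 0.
Row C is a plain Nim row of size 7, so its Grundy value is 7.
By the Sprague-Grundy theorem, the Grundy value of a sum of independent games is the XOR of the component values.
Combined value = 6 XOR 0 XOR 7 = 1.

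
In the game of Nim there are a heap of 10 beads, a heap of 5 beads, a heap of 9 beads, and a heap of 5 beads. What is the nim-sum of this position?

3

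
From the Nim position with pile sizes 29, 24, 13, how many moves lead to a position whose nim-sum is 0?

3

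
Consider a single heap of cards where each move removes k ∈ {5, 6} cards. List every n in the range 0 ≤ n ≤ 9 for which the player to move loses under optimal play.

0, 1, 2, 3, 4

Grundy values for subtraction set {5, 6}:
g(0) = mex{} = 0
g(1) = mex{} = 0
g(2) = mex{} = 0
g(3) = mex{} = 0
g(4) = mex{} = 0
g(5) = mex{0} = 1
g(6) = mex{0} = 1
g(7) = mex{0} = 1
g(8) = mex{0} = 1
g(9) = mex{0} = 1
The P-positions (g = 0) in 0..9 are 0, 1, 2, 3, 4.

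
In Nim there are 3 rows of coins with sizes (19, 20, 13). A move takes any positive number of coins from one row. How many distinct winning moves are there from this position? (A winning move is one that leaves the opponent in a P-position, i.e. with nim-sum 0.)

1

Write each in binary and XOR column by column:
  10011  (19)
  10100  (20)
  01101  (13)
  -----
  01010  (10)
The overall nim-sum is X = 10. A row of size p has a winning move iff p XOR X < p (reduce it to p XOR X).
  19: 19 XOR 10 = 25 ≥ 19 — no move.
  20: 20 XOR 10 = 30 ≥ 20 — no move.
  13: 13 XOR 10 = 7 < 13 — winning move (to 7).
That gives 1 winning move.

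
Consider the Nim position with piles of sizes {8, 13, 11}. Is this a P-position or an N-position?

Compute the nim-sum pairwise:
8 ⊕ 13 = 5
5 ⊕ 11 = 14
The nim-sum is 14 ≠ 0, so this is an N-position: the player to move can win.

N-position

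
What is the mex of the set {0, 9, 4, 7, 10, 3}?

0 is in the set but 1 is not, so the mex is 1.

1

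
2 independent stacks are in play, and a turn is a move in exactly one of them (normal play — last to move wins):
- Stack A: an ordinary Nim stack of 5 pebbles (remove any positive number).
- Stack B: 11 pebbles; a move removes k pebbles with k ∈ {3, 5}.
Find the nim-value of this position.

Stack A is a plain Nim stack of size 5, so its Grundy value is 5.
Build the Grundy sequence for stack B with g(k) = mex{g(k−s) : s ∈ {3, 5}, s ≤ k}:
g(0) = mex{} = 0
g(1) = mex{} = 0
g(2) = mex{} = 0
g(3) = mex{0} = 1
g(4) = mex{0} = 1
g(5) = mex{0} = 1
g(6) = mex{0,1} = 2
g(7) = mex{0,1} = 2
g(8) = mex{1} = 0
g(9) = mex{1,2} = 0
g(10) = mex{1,2} = 0
g(11) = mex{0,2} = 1
So g(11) = 1.
By the Sprague-Grundy theorem, the Grundy value of a sum of independent games is the XOR of the component values.
Combined value = 5 XOR 1 = 4.

4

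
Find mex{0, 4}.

1

0 is in the set but 1 is not, so the mex is 1.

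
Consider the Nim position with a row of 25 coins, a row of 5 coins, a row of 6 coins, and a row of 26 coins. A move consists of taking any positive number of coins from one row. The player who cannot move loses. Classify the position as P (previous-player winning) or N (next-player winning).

Bitwise XOR of the heap sizes:
  11001  (25)
  00101  (5)
  00110  (6)
  11010  (26)
  -----
  00000  (0)
The nim-sum is 0, so this is a P-position: the player to move is in a losing position under optimal play.

P-position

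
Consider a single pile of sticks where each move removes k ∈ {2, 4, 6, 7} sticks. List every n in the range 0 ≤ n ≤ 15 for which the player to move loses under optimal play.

0, 1, 9, 10

Build the Grundy sequence with g(k) = mex{g(k−s) : s ∈ {2, 4, 6, 7}, s ≤ k}:
k:     0  1  2  3  4  5  6  7  8  9 10 11 12 13 14 15
g(k):  0  0  1  1  2  2  3  3  4  0  0  1  1  2  2  3
The P-positions (g = 0) in 0..15 are 0, 1, 9, 10.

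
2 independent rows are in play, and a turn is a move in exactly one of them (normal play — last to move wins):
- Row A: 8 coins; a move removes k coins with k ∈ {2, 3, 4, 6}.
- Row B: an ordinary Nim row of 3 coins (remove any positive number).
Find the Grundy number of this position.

3

For row A, compute g(0), g(1), … with moves {2, 3, 4, 6}:
g(0) = mex{} = 0
g(1) = mex{} = 0
g(2) = mex{0} = 1
g(3) = mex{0} = 1
g(4) = mex{0,1} = 2
g(5) = mex{0,1} = 2
g(6) = mex{0,1,2} = 3
g(7) = mex{0,1,2} = 3
g(8) = mex{1,2,3} = 0
So g(8) = 0.
Row B is a plain Nim row of size 3, so its Grundy value is 3.
The value of a disjunctive sum is the nim-sum of the parts.
Combined value = 0 ⊕ 3 = 3.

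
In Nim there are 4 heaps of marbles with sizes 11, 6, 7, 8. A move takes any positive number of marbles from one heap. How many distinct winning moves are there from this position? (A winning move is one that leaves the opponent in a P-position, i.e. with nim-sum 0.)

3

Nim-sum: 11 XOR 6 XOR 7 XOR 8 = 2.
The overall nim-sum is X = 2. A heap of size p has a winning move iff p XOR X < p (reduce it to p XOR X).
  11: 11 XOR 2 = 9 < 11 — winning move (to 9).
  6: 6 XOR 2 = 4 < 6 — winning move (to 4).
  7: 7 XOR 2 = 5 < 7 — winning move (to 5).
  8: 8 XOR 2 = 10 ≥ 8 — no move.
That gives 3 winning moves.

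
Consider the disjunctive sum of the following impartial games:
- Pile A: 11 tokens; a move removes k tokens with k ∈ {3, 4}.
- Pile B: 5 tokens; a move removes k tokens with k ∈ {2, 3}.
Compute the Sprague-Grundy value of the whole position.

1

Grundy values for pile A (subtraction set {3, 4}):
k:     0  1  2  3  4  5  6  7  8  9 10 11
g(k):  0  0  0  1  1  1  2  0  0  0  1  1
So g(11) = 1.
Grundy values for pile B (subtraction set {2, 3}):
k:     0  1  2  3  4  5
g(k):  0  0  1  1  2  0
So g(5) = 0.
By the Sprague-Grundy theorem, the Grundy value of a sum of independent games is the XOR of the component values.
Combined value = 1 ⊕ 0 = 1.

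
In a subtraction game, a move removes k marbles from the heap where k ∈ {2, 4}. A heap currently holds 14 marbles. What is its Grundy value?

Grundy values for subtraction set {2, 4}:
k:     0  1  2  3  4  5  6  7  8  9 10 11 12 13 14
g(k):  0  0  1  1  2  2  0  0  1  1  2  2  0  0  1
So g(14) = 1.

1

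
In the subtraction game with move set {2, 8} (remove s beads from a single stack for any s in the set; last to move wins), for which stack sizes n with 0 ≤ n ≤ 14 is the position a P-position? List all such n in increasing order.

Grundy values for subtraction set {2, 8}:
g(0) = mex{} = 0
g(1) = mex{} = 0
g(2) = mex{0} = 1
g(3) = mex{0} = 1
g(4) = mex{1} = 0
g(5) = mex{1} = 0
g(6) = mex{0} = 1
g(7) = mex{0} = 1
g(8) = mex{0,1} = 2
g(9) = mex{0,1} = 2
g(10) = mex{1,2} = 0
g(11) = mex{1,2} = 0
g(12) = mex{0} = 1
g(13) = mex{0} = 1
g(14) = mex{1} = 0
The P-positions (g = 0) in 0..14 are 0, 1, 4, 5, 10, 11, 14.

0, 1, 4, 5, 10, 11, 14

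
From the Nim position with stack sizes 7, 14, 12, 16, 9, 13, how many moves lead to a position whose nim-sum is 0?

Compute the nim-sum pairwise:
7 XOR 14 = 9
9 XOR 12 = 5
5 XOR 16 = 21
21 XOR 9 = 28
28 XOR 13 = 17
The overall nim-sum is X = 17. A stack of size p has a winning move iff p XOR X < p (reduce it to p XOR X).
  7: 7 XOR 17 = 22 ≥ 7 — no move.
  14: 14 XOR 17 = 31 ≥ 14 — no move.
  12: 12 XOR 17 = 29 ≥ 12 — no move.
  16: 16 XOR 17 = 1 < 16 — winning move (to 1).
  9: 9 XOR 17 = 24 ≥ 9 — no move.
  13: 13 XOR 17 = 28 ≥ 13 — no move.
That gives 1 winning move.

1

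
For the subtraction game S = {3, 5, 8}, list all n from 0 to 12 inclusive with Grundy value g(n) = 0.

0, 1, 2, 11, 12

Build the Grundy sequence with g(k) = mex{g(k−s) : s ∈ {3, 5, 8}, s ≤ k}:
g(0) = mex{} = 0
g(1) = mex{} = 0
g(2) = mex{} = 0
g(3) = mex{0} = 1
g(4) = mex{0} = 1
g(5) = mex{0} = 1
g(6) = mex{0,1} = 2
g(7) = mex{0,1} = 2
g(8) = mex{0,1} = 2
g(9) = mex{0,1,2} = 3
g(10) = mex{0,1,2} = 3
g(11) = mex{1,2} = 0
g(12) = mex{1,2,3} = 0
The P-positions (g = 0) in 0..12 are 0, 1, 2, 11, 12.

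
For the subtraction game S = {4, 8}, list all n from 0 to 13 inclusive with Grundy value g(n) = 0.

Compute g(0), g(1), … for moves {4, 8}:
g(0) = mex{} = 0
g(1) = mex{} = 0
g(2) = mex{} = 0
g(3) = mex{} = 0
g(4) = mex{0} = 1
g(5) = mex{0} = 1
g(6) = mex{0} = 1
g(7) = mex{0} = 1
g(8) = mex{0,1} = 2
g(9) = mex{0,1} = 2
g(10) = mex{0,1} = 2
g(11) = mex{0,1} = 2
g(12) = mex{1,2} = 0
g(13) = mex{1,2} = 0
The P-positions (g = 0) in 0..13 are 0, 1, 2, 3, 12, 13.

0, 1, 2, 3, 12, 13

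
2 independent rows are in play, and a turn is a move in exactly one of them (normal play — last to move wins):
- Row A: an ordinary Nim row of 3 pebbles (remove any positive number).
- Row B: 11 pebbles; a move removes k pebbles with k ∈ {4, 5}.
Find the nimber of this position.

3

Row A is a plain Nim row of size 3, so its Grundy value is 3.
Grundy values for row B (subtraction set {4, 5}):
g(0) = mex{} = 0
g(1) = mex{} = 0
g(2) = mex{} = 0
g(3) = mex{} = 0
g(4) = mex{0} = 1
g(5) = mex{0} = 1
g(6) = mex{0} = 1
g(7) = mex{0} = 1
g(8) = mex{0,1} = 2
g(9) = mex{1} = 0
g(10) = mex{1} = 0
g(11) = mex{1} = 0
So g(11) = 0.
The value of a disjunctive sum is the nim-sum of the parts.
Combined value = 3 ⊕ 0 = 3.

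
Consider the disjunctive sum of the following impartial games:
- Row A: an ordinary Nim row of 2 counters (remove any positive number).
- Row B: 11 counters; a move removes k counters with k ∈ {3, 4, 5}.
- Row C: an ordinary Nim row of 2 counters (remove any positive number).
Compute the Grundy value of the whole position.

1

Row A is a plain Nim row of size 2, so its Grundy value is 2.
Grundy values for row B (subtraction set {3, 4, 5}):
g(0) = mex{} = 0
g(1) = mex{} = 0
g(2) = mex{} = 0
g(3) = mex{0} = 1
g(4) = mex{0} = 1
g(5) = mex{0} = 1
g(6) = mex{0,1} = 2
g(7) = mex{0,1} = 2
g(8) = mex{1} = 0
g(9) = mex{1,2} = 0
g(10) = mex{1,2} = 0
g(11) = mex{0,2} = 1
So g(11) = 1.
Row C is a plain Nim row of size 2, so its Grundy value is 2.
By the Sprague-Grundy theorem, the Grundy value of a sum of independent games is the XOR of the component values.
Combined value = 2 XOR 1 XOR 2 = 1.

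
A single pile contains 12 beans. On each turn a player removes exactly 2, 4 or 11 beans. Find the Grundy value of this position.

3

Grundy values for subtraction set {2, 4, 11}:
k:     0  1  2  3  4  5  6  7  8  9 10 11 12
g(k):  0  0  1  1  2  2  0  0  1  1  2  2  3
So g(12) = 3.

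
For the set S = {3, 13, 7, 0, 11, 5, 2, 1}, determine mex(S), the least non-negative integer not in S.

4

The values 0, 1, 2, 3 are all present; 4 is the first non-negative integer missing from the set.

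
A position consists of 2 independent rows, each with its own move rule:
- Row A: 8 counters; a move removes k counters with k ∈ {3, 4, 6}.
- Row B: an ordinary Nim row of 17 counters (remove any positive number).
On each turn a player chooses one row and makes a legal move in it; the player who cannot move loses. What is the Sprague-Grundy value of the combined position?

19

For row A, compute g(0), g(1), … with moves {3, 4, 6}:
k:     0  1  2  3  4  5  6  7  8
g(k):  0  0  0  1  1  1  2  2  2
So g(8) = 2.
Row B is a plain Nim row of size 17, so its Grundy value is 17.
By the Sprague-Grundy theorem, the Grundy value of a sum of independent games is the XOR of the component values.
Combined value = 2 XOR 17 = 19.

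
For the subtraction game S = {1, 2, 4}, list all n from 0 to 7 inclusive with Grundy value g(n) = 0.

0, 3, 6

Grundy values for subtraction set {1, 2, 4}:
g(0) = mex{} = 0
g(1) = mex{0} = 1
g(2) = mex{0,1} = 2
g(3) = mex{1,2} = 0
g(4) = mex{0,2} = 1
g(5) = mex{0,1} = 2
g(6) = mex{1,2} = 0
g(7) = mex{0,2} = 1
The P-positions (g = 0) in 0..7 are 0, 3, 6.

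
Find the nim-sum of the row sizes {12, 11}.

Compute the nim-sum pairwise:
12 ⊕ 11 = 7

7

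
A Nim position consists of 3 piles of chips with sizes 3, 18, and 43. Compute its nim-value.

58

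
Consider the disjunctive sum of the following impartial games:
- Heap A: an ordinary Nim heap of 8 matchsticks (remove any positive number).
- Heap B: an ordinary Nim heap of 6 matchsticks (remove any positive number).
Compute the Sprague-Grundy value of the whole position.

Heap A is a plain Nim heap of size 8, so its Grundy value is 8.
Heap B is a plain Nim heap of size 6, so its Grundy value is 6.
By the Sprague-Grundy theorem, the Grundy value of a sum of independent games is the XOR of the component values.
Combined value = 8 XOR 6 = 14.

14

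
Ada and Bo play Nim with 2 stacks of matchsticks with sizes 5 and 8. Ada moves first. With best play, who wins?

Ada wins

Compute the nim-sum pairwise:
5 XOR 8 = 13
The nim-sum is 13 ≠ 0, so this is an N-position: the player to move can win; Ada has a winning move.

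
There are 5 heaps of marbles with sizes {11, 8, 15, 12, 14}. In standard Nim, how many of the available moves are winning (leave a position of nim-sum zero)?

5

Compute the nim-sum pairwise:
11 XOR 8 = 3
3 XOR 15 = 12
12 XOR 12 = 0
0 XOR 14 = 14
The overall nim-sum is X = 14. A heap of size p has a winning move iff p XOR X < p (reduce it to p XOR X).
  11: 11 XOR 14 = 5 < 11 — winning move (to 5).
  8: 8 XOR 14 = 6 < 8 — winning move (to 6).
  15: 15 XOR 14 = 1 < 15 — winning move (to 1).
  12: 12 XOR 14 = 2 < 12 — winning move (to 2).
  14: 14 XOR 14 = 0 < 14 — winning move (to 0).
That gives 5 winning moves.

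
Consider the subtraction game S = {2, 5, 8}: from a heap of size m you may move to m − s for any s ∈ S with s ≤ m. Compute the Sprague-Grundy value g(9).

1

Build the Grundy sequence with g(k) = mex{g(k−s) : s ∈ {2, 5, 8}, s ≤ k}:
g(0) = mex{} = 0
g(1) = mex{} = 0
g(2) = mex{0} = 1
g(3) = mex{0} = 1
g(4) = mex{1} = 0
g(5) = mex{0,1} = 2
g(6) = mex{0} = 1
g(7) = mex{1,2} = 0
g(8) = mex{0,1} = 2
g(9) = mex{0} = 1
So g(9) = 1.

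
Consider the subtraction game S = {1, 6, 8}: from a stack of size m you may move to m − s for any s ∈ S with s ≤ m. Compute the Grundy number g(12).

1

Compute g(0), g(1), … for moves {1, 6, 8}:
k:     0  1  2  3  4  5  6  7  8  9 10 11 12
g(k):  0  1  0  1  0  1  2  0  1  0  1  0  1
So g(12) = 1.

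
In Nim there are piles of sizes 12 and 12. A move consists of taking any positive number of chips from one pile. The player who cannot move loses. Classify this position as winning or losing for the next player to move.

Compute the nim-sum pairwise:
12 ^ 12 = 0
The nim-sum is 0, so this is a P-position: the player to move is in a losing position under optimal play.

Losing position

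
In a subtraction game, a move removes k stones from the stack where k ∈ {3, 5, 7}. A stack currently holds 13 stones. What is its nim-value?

1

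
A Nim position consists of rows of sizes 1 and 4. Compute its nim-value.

Write each in binary and XOR column by column:
  001  (1)
  100  (4)
  ---
  101  (5)

5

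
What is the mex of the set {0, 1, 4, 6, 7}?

2

The values 0, 1 are all present; 2 is the first non-negative integer missing from the set.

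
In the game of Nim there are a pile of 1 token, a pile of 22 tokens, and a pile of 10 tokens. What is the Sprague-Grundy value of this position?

29

In binary:
  00001  (1)
  10110  (22)
  01010  (10)
  -----
  11101  (29)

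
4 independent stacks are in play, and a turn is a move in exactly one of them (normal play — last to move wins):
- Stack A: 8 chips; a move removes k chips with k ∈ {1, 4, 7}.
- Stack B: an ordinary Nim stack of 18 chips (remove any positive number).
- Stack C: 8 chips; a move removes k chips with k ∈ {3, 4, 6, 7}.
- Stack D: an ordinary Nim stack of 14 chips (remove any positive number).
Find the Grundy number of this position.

30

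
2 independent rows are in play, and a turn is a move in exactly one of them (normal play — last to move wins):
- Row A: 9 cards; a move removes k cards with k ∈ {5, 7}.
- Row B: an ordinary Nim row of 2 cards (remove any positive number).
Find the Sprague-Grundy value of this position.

Grundy values for row A (subtraction set {5, 7}):
g(0) = mex{} = 0
g(1) = mex{} = 0
g(2) = mex{} = 0
g(3) = mex{} = 0
g(4) = mex{} = 0
g(5) = mex{0} = 1
g(6) = mex{0} = 1
g(7) = mex{0} = 1
g(8) = mex{0} = 1
g(9) = mex{0} = 1
So g(9) = 1.
Row B is a plain Nim row of size 2, so its Grundy value is 2.
The value of a disjunctive sum is the nim-sum of the parts.
Combined value = 1 XOR 2 = 3.

3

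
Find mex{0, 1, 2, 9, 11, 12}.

3

The values 0, 1, 2 are all present; 3 is the first non-negative integer missing from the set.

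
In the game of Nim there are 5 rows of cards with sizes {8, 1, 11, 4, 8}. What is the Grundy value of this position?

Compute the nim-sum pairwise:
8 ^ 1 = 9
9 ^ 11 = 2
2 ^ 4 = 6
6 ^ 8 = 14

14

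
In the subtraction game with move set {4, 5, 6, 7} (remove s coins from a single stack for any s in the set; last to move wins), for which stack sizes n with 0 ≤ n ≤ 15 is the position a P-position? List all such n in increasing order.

Compute g(0), g(1), … for moves {4, 5, 6, 7}:
k:     0  1  2  3  4  5  6  7  8  9 10 11 12 13 14 15
g(k):  0  0  0  0  1  1  1  1  2  2  2  0  0  0  0  1
The P-positions (g = 0) in 0..15 are 0, 1, 2, 3, 11, 12, 13, 14.

0, 1, 2, 3, 11, 12, 13, 14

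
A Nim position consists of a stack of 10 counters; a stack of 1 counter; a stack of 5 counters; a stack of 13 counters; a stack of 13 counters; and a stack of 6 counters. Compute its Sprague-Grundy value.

Nim-sum: 10 ⊕ 1 ⊕ 5 ⊕ 13 ⊕ 13 ⊕ 6 = 8.

8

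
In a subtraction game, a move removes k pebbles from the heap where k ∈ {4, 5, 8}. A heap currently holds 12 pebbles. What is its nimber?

Grundy values for subtraction set {4, 5, 8}:
g(0) = mex{} = 0
g(1) = mex{} = 0
g(2) = mex{} = 0
g(3) = mex{} = 0
g(4) = mex{0} = 1
g(5) = mex{0} = 1
g(6) = mex{0} = 1
g(7) = mex{0} = 1
g(8) = mex{0,1} = 2
g(9) = mex{0,1} = 2
g(10) = mex{0,1} = 2
g(11) = mex{0,1} = 2
g(12) = mex{1,2} = 0
So g(12) = 0.

0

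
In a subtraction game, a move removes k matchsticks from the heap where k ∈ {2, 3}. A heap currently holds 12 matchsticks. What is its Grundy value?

Build the Grundy sequence with g(k) = mex{g(k−s) : s ∈ {2, 3}, s ≤ k}:
k:     0  1  2  3  4  5  6  7  8  9 10 11 12
g(k):  0  0  1  1  2  0  0  1  1  2  0  0  1
So g(12) = 1.

1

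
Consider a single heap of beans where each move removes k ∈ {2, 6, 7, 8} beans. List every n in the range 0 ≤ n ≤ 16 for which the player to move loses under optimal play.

0, 1, 4, 5, 14, 15

Build the Grundy sequence with g(k) = mex{g(k−s) : s ∈ {2, 6, 7, 8}, s ≤ k}:
k:     0  1  2  3  4  5  6  7  8  9 10 11 12 13 14 15 16
g(k):  0  0  1  1  0  0  1  1  2  2  3  3  2  2  0  0  1
The P-positions (g = 0) in 0..16 are 0, 1, 4, 5, 14, 15.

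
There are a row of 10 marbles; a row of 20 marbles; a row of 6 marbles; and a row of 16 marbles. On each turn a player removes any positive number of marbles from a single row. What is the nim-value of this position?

Nim-sum: 10 ^ 20 ^ 6 ^ 16 = 8.

8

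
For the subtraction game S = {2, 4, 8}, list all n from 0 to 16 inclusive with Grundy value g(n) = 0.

Grundy values for subtraction set {2, 4, 8}:
k:     0  1  2  3  4  5  6  7  8  9 10 11 12 13 14 15 16
g(k):  0  0  1  1  2  2  0  0  1  1  2  2  0  0  1  1  2
The P-positions (g = 0) in 0..16 are 0, 1, 6, 7, 12, 13.

0, 1, 6, 7, 12, 13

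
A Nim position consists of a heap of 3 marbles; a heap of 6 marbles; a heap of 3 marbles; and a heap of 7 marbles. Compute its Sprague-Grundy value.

1

Compute the nim-sum pairwise:
3 ⊕ 6 = 5
5 ⊕ 3 = 6
6 ⊕ 7 = 1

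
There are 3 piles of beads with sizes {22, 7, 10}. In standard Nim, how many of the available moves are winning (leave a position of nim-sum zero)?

1

Write each in binary and XOR column by column:
  10110  (22)
  00111  (7)
  01010  (10)
  -----
  11011  (27)
The overall nim-sum is X = 27. A pile of size p has a winning move iff p XOR X < p (reduce it to p XOR X).
  22: 22 XOR 27 = 13 < 22 — winning move (to 13).
  7: 7 XOR 27 = 28 ≥ 7 — no move.
  10: 10 XOR 27 = 17 ≥ 10 — no move.
That gives 1 winning move.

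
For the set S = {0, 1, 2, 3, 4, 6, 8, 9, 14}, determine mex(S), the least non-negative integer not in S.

The values 0, 1, 2, 3, 4 are all present; 5 is the first non-negative integer missing from the set.

5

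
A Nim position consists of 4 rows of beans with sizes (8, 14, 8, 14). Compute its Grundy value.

Compute the nim-sum pairwise:
8 XOR 14 = 6
6 XOR 8 = 14
14 XOR 14 = 0

0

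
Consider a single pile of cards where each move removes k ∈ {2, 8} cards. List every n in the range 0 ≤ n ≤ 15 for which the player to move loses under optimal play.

0, 1, 4, 5, 10, 11, 14, 15

Build the Grundy sequence with g(k) = mex{g(k−s) : s ∈ {2, 8}, s ≤ k}:
k:     0  1  2  3  4  5  6  7  8  9 10 11 12 13 14 15
g(k):  0  0  1  1  0  0  1  1  2  2  0  0  1  1  0  0
The P-positions (g = 0) in 0..15 are 0, 1, 4, 5, 10, 11, 14, 15.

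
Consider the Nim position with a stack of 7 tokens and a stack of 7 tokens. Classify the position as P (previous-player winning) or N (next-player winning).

Nim-sum: 7 ^ 7 = 0.
The nim-sum is 0, so this is a P-position: the player to move is in a losing position under optimal play.

P-position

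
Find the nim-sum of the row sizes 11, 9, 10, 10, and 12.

Compute the nim-sum pairwise:
11 ^ 9 = 2
2 ^ 10 = 8
8 ^ 10 = 2
2 ^ 12 = 14

14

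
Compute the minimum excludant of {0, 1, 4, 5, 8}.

2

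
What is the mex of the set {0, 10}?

0 is in the set but 1 is not, so the mex is 1.

1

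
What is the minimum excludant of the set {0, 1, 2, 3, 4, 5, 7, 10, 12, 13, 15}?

The values 0, 1, 2, 3, 4, 5 are all present; 6 is the first non-negative integer missing from the set.

6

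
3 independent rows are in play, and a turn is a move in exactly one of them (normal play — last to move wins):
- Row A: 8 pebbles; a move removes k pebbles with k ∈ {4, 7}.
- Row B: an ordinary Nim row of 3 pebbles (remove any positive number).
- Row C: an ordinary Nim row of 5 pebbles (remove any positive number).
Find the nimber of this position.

4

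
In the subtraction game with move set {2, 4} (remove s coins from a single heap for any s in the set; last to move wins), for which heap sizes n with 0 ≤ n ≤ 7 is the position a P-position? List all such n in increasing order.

Build the Grundy sequence with g(k) = mex{g(k−s) : s ∈ {2, 4}, s ≤ k}:
g(0) = mex{} = 0
g(1) = mex{} = 0
g(2) = mex{0} = 1
g(3) = mex{0} = 1
g(4) = mex{0,1} = 2
g(5) = mex{0,1} = 2
g(6) = mex{1,2} = 0
g(7) = mex{1,2} = 0
The P-positions (g = 0) in 0..7 are 0, 1, 6, 7.

0, 1, 6, 7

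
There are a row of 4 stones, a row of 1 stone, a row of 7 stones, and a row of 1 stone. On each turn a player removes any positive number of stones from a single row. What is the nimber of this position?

Write each in binary and XOR column by column:
  100  (4)
  001  (1)
  111  (7)
  001  (1)
  ---
  011  (3)

3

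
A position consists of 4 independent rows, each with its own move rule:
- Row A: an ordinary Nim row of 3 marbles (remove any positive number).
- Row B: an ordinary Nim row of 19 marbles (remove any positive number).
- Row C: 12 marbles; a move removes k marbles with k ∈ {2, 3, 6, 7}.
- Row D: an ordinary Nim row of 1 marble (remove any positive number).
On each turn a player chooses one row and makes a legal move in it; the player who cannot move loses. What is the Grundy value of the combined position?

16

Row A is a plain Nim row of size 3, so its Grundy value is 3.
Row B is a plain Nim row of size 19, so its Grundy value is 19.
For row C, compute g(0), g(1), … with moves {2, 3, 6, 7}:
g(0) = mex{} = 0
g(1) = mex{} = 0
g(2) = mex{0} = 1
g(3) = mex{0} = 1
g(4) = mex{0,1} = 2
g(5) = mex{1} = 0
g(6) = mex{0,1,2} = 3
g(7) = mex{0,2} = 1
g(8) = mex{0,1,3} = 2
g(9) = mex{1,3} = 0
g(10) = mex{1,2} = 0
g(11) = mex{0,2} = 1
g(12) = mex{0,3} = 1
So g(12) = 1.
Row D is a plain Nim row of size 1, so its Grundy value is 1.
The value of a disjunctive sum is the nim-sum of the parts.
Combined value = 3 XOR 19 XOR 1 XOR 1 = 16.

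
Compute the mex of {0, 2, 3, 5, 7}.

1

0 is in the set but 1 is not, so the mex is 1.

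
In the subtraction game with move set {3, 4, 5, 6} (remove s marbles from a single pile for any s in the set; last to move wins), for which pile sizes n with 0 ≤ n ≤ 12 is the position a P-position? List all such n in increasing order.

Grundy values for subtraction set {3, 4, 5, 6}:
k:     0  1  2  3  4  5  6  7  8  9 10 11 12
g(k):  0  0  0  1  1  1  2  2  2  0  0  0  1
The P-positions (g = 0) in 0..12 are 0, 1, 2, 9, 10, 11.

0, 1, 2, 9, 10, 11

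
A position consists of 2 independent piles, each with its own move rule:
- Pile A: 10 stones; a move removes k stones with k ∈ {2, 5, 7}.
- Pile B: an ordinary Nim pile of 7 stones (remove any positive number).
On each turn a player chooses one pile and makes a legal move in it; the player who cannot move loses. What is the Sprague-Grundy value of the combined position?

7

For pile A, compute g(0), g(1), … with moves {2, 5, 7}:
k:     0  1  2  3  4  5  6  7  8  9 10
g(k):  0  0  1  1  0  2  1  3  2  2  0
So g(10) = 0.
Pile B is a plain Nim pile of size 7, so its Grundy value is 7.
The value of a disjunctive sum is the nim-sum of the parts.
Combined value = 0 ⊕ 7 = 7.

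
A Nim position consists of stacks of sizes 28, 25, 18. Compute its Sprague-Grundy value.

Bitwise XOR of the heap sizes:
  11100  (28)
  11001  (25)
  10010  (18)
  -----
  10111  (23)

23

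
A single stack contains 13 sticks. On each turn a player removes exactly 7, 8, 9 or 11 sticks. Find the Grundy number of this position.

Compute g(0), g(1), … for moves {7, 8, 9, 11}:
g(0) = mex{} = 0
g(1) = mex{} = 0
g(2) = mex{} = 0
g(3) = mex{} = 0
g(4) = mex{} = 0
g(5) = mex{} = 0
g(6) = mex{} = 0
g(7) = mex{0} = 1
g(8) = mex{0} = 1
g(9) = mex{0} = 1
g(10) = mex{0} = 1
g(11) = mex{0} = 1
g(12) = mex{0} = 1
g(13) = mex{0} = 1
So g(13) = 1.

1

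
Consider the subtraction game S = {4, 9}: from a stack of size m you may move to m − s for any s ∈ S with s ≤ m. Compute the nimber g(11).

Compute g(0), g(1), … for moves {4, 9}:
g(0) = mex{} = 0
g(1) = mex{} = 0
g(2) = mex{} = 0
g(3) = mex{} = 0
g(4) = mex{0} = 1
g(5) = mex{0} = 1
g(6) = mex{0} = 1
g(7) = mex{0} = 1
g(8) = mex{1} = 0
g(9) = mex{0,1} = 2
g(10) = mex{0,1} = 2
g(11) = mex{0,1} = 2
So g(11) = 2.

2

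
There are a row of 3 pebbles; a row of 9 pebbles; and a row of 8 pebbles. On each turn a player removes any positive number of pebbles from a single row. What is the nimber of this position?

Compute the nim-sum pairwise:
3 XOR 9 = 10
10 XOR 8 = 2

2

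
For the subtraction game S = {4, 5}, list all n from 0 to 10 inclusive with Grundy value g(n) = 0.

0, 1, 2, 3, 9, 10

Grundy values for subtraction set {4, 5}:
k:     0  1  2  3  4  5  6  7  8  9 10
g(k):  0  0  0  0  1  1  1  1  2  0  0
The P-positions (g = 0) in 0..10 are 0, 1, 2, 3, 9, 10.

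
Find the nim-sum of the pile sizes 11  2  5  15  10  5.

In binary:
  1011  (11)
  0010  (2)
  0101  (5)
  1111  (15)
  1010  (10)
  0101  (5)
  ----
  1100  (12)

12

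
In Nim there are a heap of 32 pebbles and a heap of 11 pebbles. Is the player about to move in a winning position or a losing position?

Winning position

Compute the nim-sum pairwise:
32 XOR 11 = 43
The nim-sum is 43 ≠ 0, so this is an N-position: the player to move can win.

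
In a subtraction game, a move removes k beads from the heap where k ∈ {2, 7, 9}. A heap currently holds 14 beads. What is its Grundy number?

Grundy values for subtraction set {2, 7, 9}:
k:     0  1  2  3  4  5  6  7  8  9 10 11 12 13 14
g(k):  0  0  1  1  0  0  1  1  2  2  3  3  2  2  3
So g(14) = 3.

3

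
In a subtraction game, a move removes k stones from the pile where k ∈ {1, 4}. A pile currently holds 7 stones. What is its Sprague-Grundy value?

Compute g(0), g(1), … for moves {1, 4}:
g(0) = mex{} = 0
g(1) = mex{0} = 1
g(2) = mex{1} = 0
g(3) = mex{0} = 1
g(4) = mex{0,1} = 2
g(5) = mex{1,2} = 0
g(6) = mex{0} = 1
g(7) = mex{1} = 0
So g(7) = 0.

0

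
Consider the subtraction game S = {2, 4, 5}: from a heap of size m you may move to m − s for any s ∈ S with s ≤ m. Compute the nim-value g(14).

0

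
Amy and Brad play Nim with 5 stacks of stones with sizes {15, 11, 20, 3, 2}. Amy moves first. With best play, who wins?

Nim-sum: 15 ⊕ 11 ⊕ 20 ⊕ 3 ⊕ 2 = 17.
The nim-sum is 17 ≠ 0, so this is an N-position: the player to move can win; Amy has a winning move.

Amy wins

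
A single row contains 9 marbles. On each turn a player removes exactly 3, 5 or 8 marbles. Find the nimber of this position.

3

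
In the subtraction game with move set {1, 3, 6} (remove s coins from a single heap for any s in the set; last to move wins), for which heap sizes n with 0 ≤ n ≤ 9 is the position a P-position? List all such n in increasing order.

Grundy values for subtraction set {1, 3, 6}:
g(0) = mex{} = 0
g(1) = mex{0} = 1
g(2) = mex{1} = 0
g(3) = mex{0} = 1
g(4) = mex{1} = 0
g(5) = mex{0} = 1
g(6) = mex{0,1} = 2
g(7) = mex{0,1,2} = 3
g(8) = mex{0,1,3} = 2
g(9) = mex{1,2} = 0
The P-positions (g = 0) in 0..9 are 0, 2, 4, 9.

0, 2, 4, 9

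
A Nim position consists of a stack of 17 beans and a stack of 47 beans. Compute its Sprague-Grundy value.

Nim-sum: 17 ⊕ 47 = 62.

62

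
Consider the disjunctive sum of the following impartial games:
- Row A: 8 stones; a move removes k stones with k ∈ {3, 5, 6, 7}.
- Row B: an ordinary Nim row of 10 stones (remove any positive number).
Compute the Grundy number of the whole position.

Build the Grundy sequence for row A with g(k) = mex{g(k−s) : s ∈ {3, 5, 6, 7}, s ≤ k}:
k:     0  1  2  3  4  5  6  7  8
g(k):  0  0  0  1  1  1  2  2  2
So g(8) = 2.
Row B is a plain Nim row of size 10, so its Grundy value is 10.
The value of a disjunctive sum is the nim-sum of the parts.
Combined value = 2 XOR 10 = 8.

8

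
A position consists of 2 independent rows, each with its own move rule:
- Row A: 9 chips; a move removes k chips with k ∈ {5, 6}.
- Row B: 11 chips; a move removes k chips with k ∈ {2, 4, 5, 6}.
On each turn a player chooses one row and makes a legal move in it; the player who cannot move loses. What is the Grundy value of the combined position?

Grundy values for row A (subtraction set {5, 6}):
g(0) = mex{} = 0
g(1) = mex{} = 0
g(2) = mex{} = 0
g(3) = mex{} = 0
g(4) = mex{} = 0
g(5) = mex{0} = 1
g(6) = mex{0} = 1
g(7) = mex{0} = 1
g(8) = mex{0} = 1
g(9) = mex{0} = 1
So g(9) = 1.
Grundy values for row B (subtraction set {2, 4, 5, 6}):
k:     0  1  2  3  4  5  6  7  8  9 10 11
g(k):  0  0  1  1  2  2  3  3  0  0  1  1
So g(11) = 1.
By the Sprague-Grundy theorem, the Grundy value of a sum of independent games is the XOR of the component values.
Combined value = 1 ⊕ 1 = 0.

0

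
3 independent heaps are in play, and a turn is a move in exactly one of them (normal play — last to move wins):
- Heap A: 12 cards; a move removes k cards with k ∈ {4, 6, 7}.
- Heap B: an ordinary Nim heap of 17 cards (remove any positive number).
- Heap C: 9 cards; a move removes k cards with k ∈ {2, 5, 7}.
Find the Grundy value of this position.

Build the Grundy sequence for heap A with g(k) = mex{g(k−s) : s ∈ {4, 6, 7}, s ≤ k}:
k:     0  1  2  3  4  5  6  7  8  9 10 11 12
g(k):  0  0  0  0  1  1  1  1  2  2  2  0  0
So g(12) = 0.
Heap B is a plain Nim heap of size 17, so its Grundy value is 17.
Build the Grundy sequence for heap C with g(k) = mex{g(k−s) : s ∈ {2, 5, 7}, s ≤ k}:
g(0) = mex{} = 0
g(1) = mex{} = 0
g(2) = mex{0} = 1
g(3) = mex{0} = 1
g(4) = mex{1} = 0
g(5) = mex{0,1} = 2
g(6) = mex{0} = 1
g(7) = mex{0,1,2} = 3
g(8) = mex{0,1} = 2
g(9) = mex{0,1,3} = 2
So g(9) = 2.
The value of a disjunctive sum is the nim-sum of the parts.
Combined value = 0 XOR 17 XOR 2 = 19.

19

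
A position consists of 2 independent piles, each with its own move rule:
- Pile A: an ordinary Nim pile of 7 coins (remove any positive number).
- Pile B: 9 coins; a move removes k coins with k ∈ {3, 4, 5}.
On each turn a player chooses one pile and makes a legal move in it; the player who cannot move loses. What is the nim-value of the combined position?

Pile A is a plain Nim pile of size 7, so its Grundy value is 7.
For pile B, compute g(0), g(1), … with moves {3, 4, 5}:
k:     0  1  2  3  4  5  6  7  8  9
g(k):  0  0  0  1  1  1  2  2  0  0
So g(9) = 0.
The value of a disjunctive sum is the nim-sum of the parts.
Combined value = 7 XOR 0 = 7.

7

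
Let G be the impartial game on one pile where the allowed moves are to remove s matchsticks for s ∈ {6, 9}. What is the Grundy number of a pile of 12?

2

Compute g(0), g(1), … for moves {6, 9}:
k:     0  1  2  3  4  5  6  7  8  9 10 11 12
g(k):  0  0  0  0  0  0  1  1  1  1  1  1  2
So g(12) = 2.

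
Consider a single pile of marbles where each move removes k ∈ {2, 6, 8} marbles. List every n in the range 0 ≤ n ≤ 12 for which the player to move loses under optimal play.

Grundy values for subtraction set {2, 6, 8}:
k:     0  1  2  3  4  5  6  7  8  9 10 11 12
g(k):  0  0  1  1  0  0  1  1  2  2  3  3  2
The P-positions (g = 0) in 0..12 are 0, 1, 4, 5.

0, 1, 4, 5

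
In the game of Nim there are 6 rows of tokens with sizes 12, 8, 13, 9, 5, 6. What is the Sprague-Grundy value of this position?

3

Nim-sum: 12 ⊕ 8 ⊕ 13 ⊕ 9 ⊕ 5 ⊕ 6 = 3.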